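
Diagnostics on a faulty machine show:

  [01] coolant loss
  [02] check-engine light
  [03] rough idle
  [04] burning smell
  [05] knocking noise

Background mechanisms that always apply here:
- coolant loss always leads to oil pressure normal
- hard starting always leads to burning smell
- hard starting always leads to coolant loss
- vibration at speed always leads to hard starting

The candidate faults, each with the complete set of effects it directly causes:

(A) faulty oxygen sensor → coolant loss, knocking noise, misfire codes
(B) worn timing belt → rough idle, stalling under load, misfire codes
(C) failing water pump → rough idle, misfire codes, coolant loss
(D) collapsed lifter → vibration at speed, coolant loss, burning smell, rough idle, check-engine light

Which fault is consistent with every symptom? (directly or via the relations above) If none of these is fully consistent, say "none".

none

For each candidate, compare predicted effects to what was observed:
(A) faulty oxygen sensor — does not account for check-engine light, rough idle, burning smell
(B) worn timing belt — does not account for coolant loss, check-engine light, burning smell, knocking noise
(C) failing water pump — coolant loss +; check-engine light -; rough idle +; burning smell -; knocking noise -
(D) collapsed lifter — does not account for knocking noise
Every candidate fails on at least one observation.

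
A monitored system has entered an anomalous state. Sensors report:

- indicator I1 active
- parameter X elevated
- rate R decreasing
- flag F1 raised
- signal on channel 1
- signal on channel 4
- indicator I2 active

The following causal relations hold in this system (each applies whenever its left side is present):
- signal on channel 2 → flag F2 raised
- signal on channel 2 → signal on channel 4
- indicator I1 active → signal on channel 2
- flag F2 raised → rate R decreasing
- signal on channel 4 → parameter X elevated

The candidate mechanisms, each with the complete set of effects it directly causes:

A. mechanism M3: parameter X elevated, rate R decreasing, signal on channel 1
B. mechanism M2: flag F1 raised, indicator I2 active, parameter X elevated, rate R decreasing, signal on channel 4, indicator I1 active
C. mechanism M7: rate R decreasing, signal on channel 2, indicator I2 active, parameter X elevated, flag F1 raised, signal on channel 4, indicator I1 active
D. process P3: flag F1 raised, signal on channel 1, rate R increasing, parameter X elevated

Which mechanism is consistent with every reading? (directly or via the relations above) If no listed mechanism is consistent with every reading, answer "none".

For each candidate, compare predicted effects to what was observed:
(A) mechanism M3 — indicator I1 active -; parameter X elevated +; rate R decreasing +; flag F1 raised -; signal on channel 1 +; signal on channel 4 -; indicator I2 active -
(B) mechanism M2 — does not account for signal on channel 1
(C) mechanism M7 — indicator I1 active +; parameter X elevated +; rate R decreasing +; flag F1 raised +; signal on channel 1 -; signal on channel 4 +; indicator I2 active +
(D) process P3 — fails on indicator I1 active, rate R decreasing, signal on channel 4, indicator I2 active (predicts rate R increasing, not rate R decreasing)
Every candidate fails on at least one observation.

none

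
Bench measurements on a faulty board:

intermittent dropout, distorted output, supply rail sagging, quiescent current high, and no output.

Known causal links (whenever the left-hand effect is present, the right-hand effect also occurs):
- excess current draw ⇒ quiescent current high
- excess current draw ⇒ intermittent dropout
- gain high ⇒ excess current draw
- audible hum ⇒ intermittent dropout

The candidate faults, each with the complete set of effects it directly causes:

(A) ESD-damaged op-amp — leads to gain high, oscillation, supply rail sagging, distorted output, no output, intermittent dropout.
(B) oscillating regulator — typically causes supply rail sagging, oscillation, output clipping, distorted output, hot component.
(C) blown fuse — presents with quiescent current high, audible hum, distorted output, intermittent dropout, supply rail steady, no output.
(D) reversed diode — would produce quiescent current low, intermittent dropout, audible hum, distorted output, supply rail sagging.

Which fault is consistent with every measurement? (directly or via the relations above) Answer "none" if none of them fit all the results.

Testing each hypothesis:
(A) ESD-damaged op-amp — intermittent dropout match; distorted output match; supply rail sagging match; quiescent current high match (through gain high → excess current draw → quiescent current high); no output match
(B) oscillating regulator — intermittent dropout miss; distorted output match; supply rail sagging match; quiescent current high miss; no output miss
(C) blown fuse — intermittent dropout match; distorted output match; supply rail sagging miss; quiescent current high match; no output match
(D) reversed diode — intermittent dropout match; distorted output match; supply rail sagging match; quiescent current high miss; no output miss
Only (A) is consistent with every observation.

A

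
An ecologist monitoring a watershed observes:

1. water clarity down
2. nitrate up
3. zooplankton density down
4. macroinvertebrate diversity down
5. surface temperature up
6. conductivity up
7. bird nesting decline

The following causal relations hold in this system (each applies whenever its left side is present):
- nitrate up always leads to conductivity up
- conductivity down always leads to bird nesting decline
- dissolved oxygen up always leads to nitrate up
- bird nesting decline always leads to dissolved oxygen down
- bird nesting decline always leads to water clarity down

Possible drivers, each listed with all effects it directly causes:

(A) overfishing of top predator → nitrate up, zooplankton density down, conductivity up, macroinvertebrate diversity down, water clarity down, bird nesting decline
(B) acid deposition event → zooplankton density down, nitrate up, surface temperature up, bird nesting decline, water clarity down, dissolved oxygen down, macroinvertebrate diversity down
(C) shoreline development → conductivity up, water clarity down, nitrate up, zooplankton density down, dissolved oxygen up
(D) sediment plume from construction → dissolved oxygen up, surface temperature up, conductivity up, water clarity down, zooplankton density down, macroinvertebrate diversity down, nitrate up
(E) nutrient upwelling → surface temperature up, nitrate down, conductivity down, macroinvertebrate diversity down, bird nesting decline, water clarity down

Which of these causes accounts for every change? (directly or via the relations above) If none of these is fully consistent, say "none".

Testing each hypothesis:
(A) overfishing of top predator — does not account for surface temperature up
(B) acid deposition event — accounts for every observation (conductivity up by nitrate up → conductivity up)
(C) shoreline development — water clarity down yes; nitrate up yes; zooplankton density down yes; macroinvertebrate diversity down NO; surface temperature up NO; conductivity up yes; bird nesting decline NO
(D) sediment plume from construction — does not account for bird nesting decline
(E) nutrient upwelling — fails on nitrate up, zooplankton density down, conductivity up (predicts nitrate down, not nitrate up; predicts conductivity down, not conductivity up)
(B) alone accounts for all the evidence.

B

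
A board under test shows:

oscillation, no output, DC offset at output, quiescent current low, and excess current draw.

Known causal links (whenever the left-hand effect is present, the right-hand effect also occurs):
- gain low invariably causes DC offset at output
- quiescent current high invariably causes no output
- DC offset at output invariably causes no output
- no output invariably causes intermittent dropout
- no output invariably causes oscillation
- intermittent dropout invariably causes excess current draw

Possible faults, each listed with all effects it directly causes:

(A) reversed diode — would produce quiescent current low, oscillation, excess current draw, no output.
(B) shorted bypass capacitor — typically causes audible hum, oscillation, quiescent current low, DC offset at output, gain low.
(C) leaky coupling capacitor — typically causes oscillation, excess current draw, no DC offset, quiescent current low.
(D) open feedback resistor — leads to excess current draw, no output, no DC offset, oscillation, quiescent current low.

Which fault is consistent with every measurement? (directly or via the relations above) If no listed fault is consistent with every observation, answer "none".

For each candidate, compare predicted effects to what was observed:
(A) reversed diode — oscillation yes; no output yes; DC offset at output NO; quiescent current low yes; excess current draw yes
(B) shorted bypass capacitor — accounts for every observation (no output through DC offset at output → no output)
(C) leaky coupling capacitor — oscillation yes; no output NO; DC offset at output NO; quiescent current low yes; excess current draw yes
(D) open feedback resistor — fails on DC offset at output (predicts no DC offset, not DC offset at output)
Only (B) is consistent with every observation.

B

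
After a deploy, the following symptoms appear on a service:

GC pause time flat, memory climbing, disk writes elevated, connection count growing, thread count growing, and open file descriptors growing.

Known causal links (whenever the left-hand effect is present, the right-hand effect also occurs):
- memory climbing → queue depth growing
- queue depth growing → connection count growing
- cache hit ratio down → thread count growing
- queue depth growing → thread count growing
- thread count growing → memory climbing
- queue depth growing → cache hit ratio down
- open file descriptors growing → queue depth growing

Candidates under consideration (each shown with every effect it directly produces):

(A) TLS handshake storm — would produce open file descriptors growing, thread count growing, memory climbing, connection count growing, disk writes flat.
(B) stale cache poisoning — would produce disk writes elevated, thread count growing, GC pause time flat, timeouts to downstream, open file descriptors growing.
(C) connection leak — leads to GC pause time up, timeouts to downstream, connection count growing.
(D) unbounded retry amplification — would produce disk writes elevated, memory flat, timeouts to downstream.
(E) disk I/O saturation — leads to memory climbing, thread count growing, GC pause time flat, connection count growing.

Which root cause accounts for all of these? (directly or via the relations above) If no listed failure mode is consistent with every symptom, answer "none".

B

For each candidate, compare predicted effects to what was observed:
(A) TLS handshake storm — GC pause time flat miss; memory climbing match; disk writes elevated miss; connection count growing match; thread count growing match; open file descriptors growing match
(B) stale cache poisoning — GC pause time flat match; memory climbing match (by thread count growing → memory climbing); disk writes elevated match; connection count growing match (by open file descriptors growing → queue depth growing → connection count growing); thread count growing match; open file descriptors growing match
(C) connection leak — GC pause time flat miss; memory climbing miss; disk writes elevated miss; connection count growing match; thread count growing miss; open file descriptors growing miss
(D) unbounded retry amplification — GC pause time flat miss; memory climbing miss; disk writes elevated match; connection count growing miss; thread count growing miss; open file descriptors growing miss
(E) disk I/O saturation — does not account for disk writes elevated, open file descriptors growing
(B) is the only candidate with no mismatches.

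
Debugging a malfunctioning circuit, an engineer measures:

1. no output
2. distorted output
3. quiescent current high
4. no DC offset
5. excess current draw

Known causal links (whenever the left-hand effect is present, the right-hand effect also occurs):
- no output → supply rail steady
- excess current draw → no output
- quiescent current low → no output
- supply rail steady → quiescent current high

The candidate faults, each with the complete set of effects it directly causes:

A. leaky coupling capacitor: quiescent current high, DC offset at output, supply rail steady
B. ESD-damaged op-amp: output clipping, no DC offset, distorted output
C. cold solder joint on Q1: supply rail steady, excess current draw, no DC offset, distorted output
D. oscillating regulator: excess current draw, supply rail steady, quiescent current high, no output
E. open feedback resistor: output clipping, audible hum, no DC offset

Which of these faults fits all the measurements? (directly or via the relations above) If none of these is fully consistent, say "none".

C

Per-candidate check:
(A) leaky coupling capacitor — fails on no output, distorted output, no DC offset, excess current draw (predicts DC offset at output, not no DC offset)
(B) ESD-damaged op-amp — no output -; distorted output +; quiescent current high -; no DC offset +; excess current draw -
(C) cold solder joint on Q1 — no output + (through excess current draw → no output); distorted output +; quiescent current high + (through supply rail steady → quiescent current high); no DC offset +; excess current draw +
(D) oscillating regulator — no output +; distorted output -; quiescent current high +; no DC offset -; excess current draw +
(E) open feedback resistor — does not account for no output, distorted output, quiescent current high, excess current draw
(C) alone accounts for all the evidence.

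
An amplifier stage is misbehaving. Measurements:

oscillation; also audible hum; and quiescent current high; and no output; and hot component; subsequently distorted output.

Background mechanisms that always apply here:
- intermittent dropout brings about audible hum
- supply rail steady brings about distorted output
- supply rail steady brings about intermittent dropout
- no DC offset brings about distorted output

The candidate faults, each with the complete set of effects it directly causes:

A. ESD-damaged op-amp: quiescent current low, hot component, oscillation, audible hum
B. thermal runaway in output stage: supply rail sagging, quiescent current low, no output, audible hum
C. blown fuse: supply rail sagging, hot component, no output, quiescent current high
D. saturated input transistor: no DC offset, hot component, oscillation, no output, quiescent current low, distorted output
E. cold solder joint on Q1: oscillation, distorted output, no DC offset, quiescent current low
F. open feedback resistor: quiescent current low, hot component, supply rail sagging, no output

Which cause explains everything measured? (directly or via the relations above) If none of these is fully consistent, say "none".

none

Testing each hypothesis:
(A) ESD-damaged op-amp — fails on quiescent current high, no output, distorted output (predicts quiescent current low, not quiescent current high)
(B) thermal runaway in output stage — oscillation miss; audible hum match; quiescent current high miss; no output match; hot component miss; distorted output miss
(C) blown fuse — does not account for oscillation, audible hum, distorted output
(D) saturated input transistor — oscillation match; audible hum miss; quiescent current high miss; no output match; hot component match; distorted output match
(E) cold solder joint on Q1 — oscillation match; audible hum miss; quiescent current high miss; no output miss; hot component miss; distorted output match
(F) open feedback resistor — oscillation miss; audible hum miss; quiescent current high miss; no output match; hot component match; distorted output miss
No candidate is consistent with all observations.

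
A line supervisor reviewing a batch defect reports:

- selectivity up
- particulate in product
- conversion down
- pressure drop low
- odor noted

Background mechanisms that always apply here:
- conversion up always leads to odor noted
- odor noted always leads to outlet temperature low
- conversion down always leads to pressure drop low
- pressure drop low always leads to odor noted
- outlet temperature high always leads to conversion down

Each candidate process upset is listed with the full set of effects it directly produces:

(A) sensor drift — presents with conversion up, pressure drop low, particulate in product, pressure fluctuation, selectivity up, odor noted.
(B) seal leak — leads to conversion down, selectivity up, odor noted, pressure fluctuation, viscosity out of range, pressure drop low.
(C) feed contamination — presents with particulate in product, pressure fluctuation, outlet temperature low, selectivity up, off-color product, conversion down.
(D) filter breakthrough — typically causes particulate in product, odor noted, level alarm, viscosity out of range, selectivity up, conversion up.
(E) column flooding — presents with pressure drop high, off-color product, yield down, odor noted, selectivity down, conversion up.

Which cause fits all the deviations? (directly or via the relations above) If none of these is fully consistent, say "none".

C

Checking each candidate against the observations:
(A) sensor drift — selectivity up yes; particulate in product yes; conversion down NO; pressure drop low yes; odor noted yes
(B) seal leak — selectivity up yes; particulate in product NO; conversion down yes; pressure drop low yes; odor noted yes
(C) feed contamination — selectivity up yes; particulate in product yes; conversion down yes; pressure drop low yes (through conversion down → pressure drop low); odor noted yes (through conversion down → pressure drop low → odor noted)
(D) filter breakthrough — selectivity up yes; particulate in product yes; conversion down NO; pressure drop low NO; odor noted yes
(E) column flooding — fails on selectivity up, particulate in product, conversion down, pressure drop low (predicts selectivity down, not selectivity up; predicts conversion up, not conversion down; predicts pressure drop high, not pressure drop low)
(C) alone accounts for all the evidence.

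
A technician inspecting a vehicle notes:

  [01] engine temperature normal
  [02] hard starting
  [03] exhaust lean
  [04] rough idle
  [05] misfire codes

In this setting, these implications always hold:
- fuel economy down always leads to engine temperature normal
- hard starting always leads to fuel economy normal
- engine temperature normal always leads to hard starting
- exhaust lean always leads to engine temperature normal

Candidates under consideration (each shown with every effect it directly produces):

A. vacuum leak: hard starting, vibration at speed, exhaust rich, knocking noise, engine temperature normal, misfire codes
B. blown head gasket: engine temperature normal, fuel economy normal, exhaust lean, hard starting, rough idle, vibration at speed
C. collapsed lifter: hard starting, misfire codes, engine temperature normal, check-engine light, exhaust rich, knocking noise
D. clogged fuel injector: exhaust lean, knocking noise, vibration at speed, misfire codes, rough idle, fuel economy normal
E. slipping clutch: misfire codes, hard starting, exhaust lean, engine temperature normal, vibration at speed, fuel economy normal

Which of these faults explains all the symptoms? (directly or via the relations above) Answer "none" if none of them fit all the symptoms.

For each candidate, compare predicted effects to what was observed:
(A) vacuum leak — engine temperature normal yes; hard starting yes; exhaust lean NO; rough idle NO; misfire codes yes
(B) blown head gasket — does not account for misfire codes
(C) collapsed lifter — engine temperature normal yes; hard starting yes; exhaust lean NO; rough idle NO; misfire codes yes
(D) clogged fuel injector — engine temperature normal yes (via exhaust lean → engine temperature normal); hard starting yes (via exhaust lean → engine temperature normal → hard starting); exhaust lean yes; rough idle yes; misfire codes yes
(E) slipping clutch — engine temperature normal yes; hard starting yes; exhaust lean yes; rough idle NO; misfire codes yes
(D) is the only candidate with no mismatches.

D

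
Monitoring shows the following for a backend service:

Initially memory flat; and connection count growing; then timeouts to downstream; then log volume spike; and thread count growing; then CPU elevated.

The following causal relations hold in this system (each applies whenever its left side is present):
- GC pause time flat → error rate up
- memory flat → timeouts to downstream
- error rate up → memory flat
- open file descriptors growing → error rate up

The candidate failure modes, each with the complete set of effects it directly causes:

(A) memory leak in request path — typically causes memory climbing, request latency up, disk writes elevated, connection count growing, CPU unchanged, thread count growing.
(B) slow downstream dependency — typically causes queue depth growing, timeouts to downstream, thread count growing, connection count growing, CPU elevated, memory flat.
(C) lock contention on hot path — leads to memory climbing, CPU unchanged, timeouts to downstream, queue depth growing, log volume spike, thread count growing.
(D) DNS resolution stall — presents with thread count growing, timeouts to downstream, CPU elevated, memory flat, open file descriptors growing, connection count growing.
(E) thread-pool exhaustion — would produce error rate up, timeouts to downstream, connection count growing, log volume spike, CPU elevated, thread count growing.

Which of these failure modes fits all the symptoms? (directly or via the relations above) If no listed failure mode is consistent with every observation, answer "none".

Per-candidate check:
(A) memory leak in request path — fails on memory flat, timeouts to downstream, log volume spike, CPU elevated (predicts memory climbing, not memory flat; predicts CPU unchanged, not CPU elevated)
(B) slow downstream dependency — does not account for log volume spike
(C) lock contention on hot path — memory flat miss; connection count growing miss; timeouts to downstream match; log volume spike match; thread count growing match; CPU elevated miss
(D) DNS resolution stall — memory flat match; connection count growing match; timeouts to downstream match; log volume spike miss; thread count growing match; CPU elevated match
(E) thread-pool exhaustion — memory flat match (via error rate up → memory flat); connection count growing match; timeouts to downstream match; log volume spike match; thread count growing match; CPU elevated match
Only (E) is consistent with every observation.

E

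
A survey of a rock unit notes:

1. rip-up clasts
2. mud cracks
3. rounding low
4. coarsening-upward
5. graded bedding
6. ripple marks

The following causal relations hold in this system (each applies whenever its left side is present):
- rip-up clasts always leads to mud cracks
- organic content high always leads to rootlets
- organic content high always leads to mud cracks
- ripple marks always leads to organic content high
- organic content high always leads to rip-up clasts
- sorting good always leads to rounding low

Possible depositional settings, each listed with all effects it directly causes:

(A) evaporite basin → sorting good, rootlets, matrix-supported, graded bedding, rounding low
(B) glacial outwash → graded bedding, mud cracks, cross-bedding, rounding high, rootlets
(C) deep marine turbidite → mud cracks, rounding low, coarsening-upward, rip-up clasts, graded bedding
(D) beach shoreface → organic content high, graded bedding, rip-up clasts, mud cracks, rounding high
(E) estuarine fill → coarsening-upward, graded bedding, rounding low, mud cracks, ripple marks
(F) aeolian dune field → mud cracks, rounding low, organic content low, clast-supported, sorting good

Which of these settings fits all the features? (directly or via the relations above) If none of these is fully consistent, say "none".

Per-candidate check:
(A) evaporite basin — rip-up clasts miss; mud cracks miss; rounding low match; coarsening-upward miss; graded bedding match; ripple marks miss
(B) glacial outwash — rip-up clasts miss; mud cracks match; rounding low miss; coarsening-upward miss; graded bedding match; ripple marks miss
(C) deep marine turbidite — rip-up clasts match; mud cracks match; rounding low match; coarsening-upward match; graded bedding match; ripple marks miss
(D) beach shoreface — fails on rounding low, coarsening-upward, ripple marks (predicts rounding high, not rounding low)
(E) estuarine fill — accounts for every observation (rip-up clasts by ripple marks → organic content high → rip-up clasts)
(F) aeolian dune field — does not account for rip-up clasts, coarsening-upward, graded bedding, ripple marks
Only (E) is consistent with every observation.

E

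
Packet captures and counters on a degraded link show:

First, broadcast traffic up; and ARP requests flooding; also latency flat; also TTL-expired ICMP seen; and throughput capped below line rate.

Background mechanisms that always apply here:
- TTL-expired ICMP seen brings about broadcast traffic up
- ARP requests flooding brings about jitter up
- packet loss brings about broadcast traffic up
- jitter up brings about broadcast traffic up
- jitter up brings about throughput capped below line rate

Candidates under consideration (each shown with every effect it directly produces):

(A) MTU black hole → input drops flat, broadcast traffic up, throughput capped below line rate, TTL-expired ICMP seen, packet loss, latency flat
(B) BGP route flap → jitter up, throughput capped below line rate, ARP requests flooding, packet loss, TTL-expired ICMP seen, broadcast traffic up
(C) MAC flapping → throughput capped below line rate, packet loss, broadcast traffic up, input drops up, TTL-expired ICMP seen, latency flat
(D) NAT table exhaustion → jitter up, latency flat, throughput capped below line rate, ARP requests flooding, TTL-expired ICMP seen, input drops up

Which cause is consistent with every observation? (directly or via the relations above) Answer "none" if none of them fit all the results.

For each candidate, compare predicted effects to what was observed:
(A) MTU black hole — does not account for ARP requests flooding
(B) BGP route flap — broadcast traffic up yes; ARP requests flooding yes; latency flat NO; TTL-expired ICMP seen yes; throughput capped below line rate yes
(C) MAC flapping — does not account for ARP requests flooding
(D) NAT table exhaustion — accounts for every observation (broadcast traffic up through jitter up → broadcast traffic up)
Only (D) is consistent with every observation.

D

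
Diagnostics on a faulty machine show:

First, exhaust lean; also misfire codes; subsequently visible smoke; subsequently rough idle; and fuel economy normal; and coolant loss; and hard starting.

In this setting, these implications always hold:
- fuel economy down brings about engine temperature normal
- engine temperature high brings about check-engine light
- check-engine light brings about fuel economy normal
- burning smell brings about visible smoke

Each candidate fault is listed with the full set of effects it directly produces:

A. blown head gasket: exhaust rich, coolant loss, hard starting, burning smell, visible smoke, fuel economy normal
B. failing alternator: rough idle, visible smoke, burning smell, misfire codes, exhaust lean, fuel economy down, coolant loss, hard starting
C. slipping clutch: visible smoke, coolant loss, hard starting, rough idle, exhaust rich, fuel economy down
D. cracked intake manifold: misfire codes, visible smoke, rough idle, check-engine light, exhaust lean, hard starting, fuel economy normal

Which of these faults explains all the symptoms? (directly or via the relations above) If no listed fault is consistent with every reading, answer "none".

For each candidate, compare predicted effects to what was observed:
(A) blown head gasket — exhaust lean ✗; misfire codes ✗; visible smoke ✓; rough idle ✗; fuel economy normal ✓; coolant loss ✓; hard starting ✓
(B) failing alternator — exhaust lean ✓; misfire codes ✓; visible smoke ✓; rough idle ✓; fuel economy normal ✗; coolant loss ✓; hard starting ✓
(C) slipping clutch — exhaust lean ✗; misfire codes ✗; visible smoke ✓; rough idle ✓; fuel economy normal ✗; coolant loss ✓; hard starting ✓
(D) cracked intake manifold — exhaust lean ✓; misfire codes ✓; visible smoke ✓; rough idle ✓; fuel economy normal ✓; coolant loss ✗; hard starting ✓
No candidate is consistent with all observations.

none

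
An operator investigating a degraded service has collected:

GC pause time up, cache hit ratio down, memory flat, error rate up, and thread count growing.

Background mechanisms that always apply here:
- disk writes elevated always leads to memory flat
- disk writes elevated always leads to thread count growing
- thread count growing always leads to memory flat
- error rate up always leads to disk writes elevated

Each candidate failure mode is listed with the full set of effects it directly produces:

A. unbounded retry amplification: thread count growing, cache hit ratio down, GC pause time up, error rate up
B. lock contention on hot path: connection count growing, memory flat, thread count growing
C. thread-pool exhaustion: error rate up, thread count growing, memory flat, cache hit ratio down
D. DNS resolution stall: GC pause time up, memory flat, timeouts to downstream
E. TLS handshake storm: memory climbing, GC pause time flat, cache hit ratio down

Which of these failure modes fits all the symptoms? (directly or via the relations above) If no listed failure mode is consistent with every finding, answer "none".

For each candidate, compare predicted effects to what was observed:
(A) unbounded retry amplification — GC pause time up +; cache hit ratio down +; memory flat + (via thread count growing → memory flat); error rate up +; thread count growing +
(B) lock contention on hot path — GC pause time up -; cache hit ratio down -; memory flat +; error rate up -; thread count growing +
(C) thread-pool exhaustion — GC pause time up -; cache hit ratio down +; memory flat +; error rate up +; thread count growing +
(D) DNS resolution stall — GC pause time up +; cache hit ratio down -; memory flat +; error rate up -; thread count growing -
(E) TLS handshake storm — GC pause time up -; cache hit ratio down +; memory flat -; error rate up -; thread count growing -
(A) is the only candidate with no mismatches.

A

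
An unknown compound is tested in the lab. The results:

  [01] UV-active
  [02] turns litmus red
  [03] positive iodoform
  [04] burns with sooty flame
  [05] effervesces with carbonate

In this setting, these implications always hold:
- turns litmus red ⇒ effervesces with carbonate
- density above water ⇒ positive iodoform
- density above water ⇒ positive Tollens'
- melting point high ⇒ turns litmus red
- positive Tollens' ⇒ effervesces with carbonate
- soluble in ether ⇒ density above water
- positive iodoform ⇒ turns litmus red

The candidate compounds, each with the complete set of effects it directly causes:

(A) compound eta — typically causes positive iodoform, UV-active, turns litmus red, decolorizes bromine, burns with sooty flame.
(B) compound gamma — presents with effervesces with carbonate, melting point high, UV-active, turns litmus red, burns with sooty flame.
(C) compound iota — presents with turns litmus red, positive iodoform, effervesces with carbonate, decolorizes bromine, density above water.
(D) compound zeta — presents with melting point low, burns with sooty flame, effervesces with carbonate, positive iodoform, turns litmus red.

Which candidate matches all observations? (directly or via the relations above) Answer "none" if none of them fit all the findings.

Testing each hypothesis:
(A) compound eta — UV-active yes; turns litmus red yes; positive iodoform yes; burns with sooty flame yes; effervesces with carbonate yes (by turns litmus red → effervesces with carbonate)
(B) compound gamma — UV-active yes; turns litmus red yes; positive iodoform NO; burns with sooty flame yes; effervesces with carbonate yes
(C) compound iota — UV-active NO; turns litmus red yes; positive iodoform yes; burns with sooty flame NO; effervesces with carbonate yes
(D) compound zeta — does not account for UV-active
(A) is the only candidate with no mismatches.

A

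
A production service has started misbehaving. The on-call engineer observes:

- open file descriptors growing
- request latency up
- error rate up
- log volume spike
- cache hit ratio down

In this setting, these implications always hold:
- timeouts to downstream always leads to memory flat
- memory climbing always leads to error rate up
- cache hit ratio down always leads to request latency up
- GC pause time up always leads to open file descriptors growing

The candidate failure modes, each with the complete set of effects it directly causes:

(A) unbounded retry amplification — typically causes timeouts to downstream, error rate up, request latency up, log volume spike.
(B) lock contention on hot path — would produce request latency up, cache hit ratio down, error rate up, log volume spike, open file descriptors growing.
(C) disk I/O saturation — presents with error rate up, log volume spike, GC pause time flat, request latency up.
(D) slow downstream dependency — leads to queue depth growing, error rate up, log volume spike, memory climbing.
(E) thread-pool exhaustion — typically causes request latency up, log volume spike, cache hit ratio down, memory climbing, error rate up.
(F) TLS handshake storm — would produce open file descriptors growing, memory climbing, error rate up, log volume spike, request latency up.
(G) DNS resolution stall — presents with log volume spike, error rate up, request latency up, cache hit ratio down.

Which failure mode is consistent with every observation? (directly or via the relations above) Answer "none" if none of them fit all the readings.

Testing each hypothesis:
(A) unbounded retry amplification — open file descriptors growing NO; request latency up yes; error rate up yes; log volume spike yes; cache hit ratio down NO
(B) lock contention on hot path — open file descriptors growing yes; request latency up yes; error rate up yes; log volume spike yes; cache hit ratio down yes
(C) disk I/O saturation — open file descriptors growing NO; request latency up yes; error rate up yes; log volume spike yes; cache hit ratio down NO
(D) slow downstream dependency — open file descriptors growing NO; request latency up NO; error rate up yes; log volume spike yes; cache hit ratio down NO
(E) thread-pool exhaustion — does not account for open file descriptors growing
(F) TLS handshake storm — open file descriptors growing yes; request latency up yes; error rate up yes; log volume spike yes; cache hit ratio down NO
(G) DNS resolution stall — does not account for open file descriptors growing
(B) is the only candidate with no mismatches.

B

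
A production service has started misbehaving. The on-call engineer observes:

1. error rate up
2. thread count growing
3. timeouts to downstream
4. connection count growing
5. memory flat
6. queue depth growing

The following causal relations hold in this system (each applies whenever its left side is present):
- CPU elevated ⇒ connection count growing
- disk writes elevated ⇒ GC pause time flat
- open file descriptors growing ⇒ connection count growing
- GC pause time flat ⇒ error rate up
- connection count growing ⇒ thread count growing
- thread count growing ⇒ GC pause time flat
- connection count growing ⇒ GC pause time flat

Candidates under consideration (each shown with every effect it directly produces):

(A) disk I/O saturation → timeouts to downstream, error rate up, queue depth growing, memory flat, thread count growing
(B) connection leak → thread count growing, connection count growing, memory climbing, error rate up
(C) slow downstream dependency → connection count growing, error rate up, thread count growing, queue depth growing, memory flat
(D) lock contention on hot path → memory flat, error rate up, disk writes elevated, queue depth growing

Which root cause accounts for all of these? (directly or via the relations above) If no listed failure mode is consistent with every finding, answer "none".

none

Checking each candidate against the observations:
(A) disk I/O saturation — error rate up yes; thread count growing yes; timeouts to downstream yes; connection count growing NO; memory flat yes; queue depth growing yes
(B) connection leak — error rate up yes; thread count growing yes; timeouts to downstream NO; connection count growing yes; memory flat NO; queue depth growing NO
(C) slow downstream dependency — error rate up yes; thread count growing yes; timeouts to downstream NO; connection count growing yes; memory flat yes; queue depth growing yes
(D) lock contention on hot path — error rate up yes; thread count growing NO; timeouts to downstream NO; connection count growing NO; memory flat yes; queue depth growing yes
Every candidate fails on at least one observation.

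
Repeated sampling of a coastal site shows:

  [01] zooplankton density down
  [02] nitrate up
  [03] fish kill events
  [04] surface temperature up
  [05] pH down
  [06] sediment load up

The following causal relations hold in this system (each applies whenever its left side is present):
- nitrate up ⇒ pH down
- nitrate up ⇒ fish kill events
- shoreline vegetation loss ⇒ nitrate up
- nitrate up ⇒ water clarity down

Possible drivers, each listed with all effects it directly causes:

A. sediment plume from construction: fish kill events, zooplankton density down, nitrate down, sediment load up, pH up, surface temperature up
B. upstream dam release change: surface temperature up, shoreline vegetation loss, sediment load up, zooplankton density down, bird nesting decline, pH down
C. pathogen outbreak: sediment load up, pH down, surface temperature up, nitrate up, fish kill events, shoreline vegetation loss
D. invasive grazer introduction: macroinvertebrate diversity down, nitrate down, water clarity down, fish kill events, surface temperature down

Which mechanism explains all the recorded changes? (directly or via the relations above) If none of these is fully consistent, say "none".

B

Checking each candidate against the observations:
(A) sediment plume from construction — fails on nitrate up, pH down (predicts nitrate down, not nitrate up; predicts pH up, not pH down)
(B) upstream dam release change — zooplankton density down match; nitrate up match (by shoreline vegetation loss → nitrate up); fish kill events match (by shoreline vegetation loss → nitrate up → fish kill events); surface temperature up match; pH down match; sediment load up match
(C) pathogen outbreak — zooplankton density down miss; nitrate up match; fish kill events match; surface temperature up match; pH down match; sediment load up match
(D) invasive grazer introduction — zooplankton density down miss; nitrate up miss; fish kill events match; surface temperature up miss; pH down miss; sediment load up miss
Only (B) is consistent with every observation.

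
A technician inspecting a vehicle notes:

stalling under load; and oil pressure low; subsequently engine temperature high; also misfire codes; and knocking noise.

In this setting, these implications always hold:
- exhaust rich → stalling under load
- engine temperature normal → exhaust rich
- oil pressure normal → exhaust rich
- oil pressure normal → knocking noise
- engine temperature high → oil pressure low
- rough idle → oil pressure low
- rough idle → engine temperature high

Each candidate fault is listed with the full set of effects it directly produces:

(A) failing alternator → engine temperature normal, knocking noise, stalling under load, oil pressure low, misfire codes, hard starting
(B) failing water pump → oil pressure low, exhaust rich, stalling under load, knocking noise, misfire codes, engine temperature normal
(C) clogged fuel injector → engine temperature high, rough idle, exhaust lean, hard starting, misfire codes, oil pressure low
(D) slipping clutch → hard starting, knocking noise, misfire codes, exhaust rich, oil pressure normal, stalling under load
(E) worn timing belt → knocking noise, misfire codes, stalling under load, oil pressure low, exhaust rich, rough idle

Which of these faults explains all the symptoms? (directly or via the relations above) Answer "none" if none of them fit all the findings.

E

For each candidate, compare predicted effects to what was observed:
(A) failing alternator — stalling under load yes; oil pressure low yes; engine temperature high NO; misfire codes yes; knocking noise yes
(B) failing water pump — fails on engine temperature high (predicts engine temperature normal, not engine temperature high)
(C) clogged fuel injector — stalling under load NO; oil pressure low yes; engine temperature high yes; misfire codes yes; knocking noise NO
(D) slipping clutch — stalling under load yes; oil pressure low NO; engine temperature high NO; misfire codes yes; knocking noise yes
(E) worn timing belt — accounts for every observation (engine temperature high via rough idle → engine temperature high)
(E) is the only candidate with no mismatches.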